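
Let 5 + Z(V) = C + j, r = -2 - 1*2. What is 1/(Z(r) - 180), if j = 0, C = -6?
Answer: -1/191 ≈ -0.0052356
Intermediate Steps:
r = -4 (r = -2 - 2 = -4)
Z(V) = -11 (Z(V) = -5 + (-6 + 0) = -5 - 6 = -11)
1/(Z(r) - 180) = 1/(-11 - 180) = 1/(-191) = -1/191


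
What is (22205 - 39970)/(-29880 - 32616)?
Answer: 17765/62496 ≈ 0.28426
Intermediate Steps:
(22205 - 39970)/(-29880 - 32616) = -17765/(-62496) = -17765*(-1/62496) = 17765/62496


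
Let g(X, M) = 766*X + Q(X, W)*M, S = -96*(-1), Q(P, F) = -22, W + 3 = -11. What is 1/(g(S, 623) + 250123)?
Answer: 1/309953 ≈ 3.2263e-6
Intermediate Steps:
W = -14 (W = -3 - 11 = -14)
S = 96
g(X, M) = -22*M + 766*X (g(X, M) = 766*X - 22*M = -22*M + 766*X)
1/(g(S, 623) + 250123) = 1/((-22*623 + 766*96) + 250123) = 1/((-13706 + 73536) + 250123) = 1/(59830 + 250123) = 1/309953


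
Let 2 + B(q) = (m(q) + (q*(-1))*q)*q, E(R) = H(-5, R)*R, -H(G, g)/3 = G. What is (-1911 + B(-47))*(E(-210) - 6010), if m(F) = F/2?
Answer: -943612820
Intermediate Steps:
m(F) = F/2 (m(F) = F*(1/2) = F/2)
H(G, g) = -3*G
E(R) = 15*R (E(R) = (-3*(-5))*R = 15*R)
B(q) = -2 + q*(q/2 - q**2) (B(q) = -2 + (q/2 + (q*(-1))*q)*q = -2 + (q/2 + (-q)*q)*q = -2 + (q/2 - q**2)*q = -2 + q*(q/2 - q**2))
(-1911 + B(-47))*(E(-210) - 6010) = (-1911 + (-2 + (1/2)*(-47)**2 - 1*(-47)**3))*(15*(-210) - 6010) = (-1911 + (-2 + (1/2)*2209 - 1*(-103823)))*(-3150 - 6010) = (-1911 + (-2 + 2209/2 + 103823))*(-9160) = (-1911 + 209851/2)*(-9160) = (206029/2)*(-9160) = -943612820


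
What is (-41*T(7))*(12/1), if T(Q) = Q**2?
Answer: -24108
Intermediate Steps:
(-41*T(7))*(12/1) = (-41*7**2)*(12/1) = (-41*49)*(12*1) = -2009*12 = -24108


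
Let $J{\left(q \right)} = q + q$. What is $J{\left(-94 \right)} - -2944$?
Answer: $2756$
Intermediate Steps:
$J{\left(q \right)} = 2 q$
$J{\left(-94 \right)} - -2944 = 2 \left(-94\right) - -2944 = -188 + 2944 = 2756$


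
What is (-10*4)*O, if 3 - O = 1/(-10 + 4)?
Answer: -380/3 ≈ -126.67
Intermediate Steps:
O = 19/6 (O = 3 - 1/(-10 + 4) = 3 - 1/(-6) = 3 - 1*(-1/6) = 3 + 1/6 = 19/6 ≈ 3.1667)
(-10*4)*O = -10*4*(19/6) = -40*19/6 = -380/3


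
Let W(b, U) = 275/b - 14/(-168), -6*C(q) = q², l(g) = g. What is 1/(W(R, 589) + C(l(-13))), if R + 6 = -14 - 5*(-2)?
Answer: -12/667 ≈ -0.017991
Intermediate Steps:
R = -10 (R = -6 + (-14 - 5*(-2)) = -6 + (-14 + 10) = -6 - 4 = -10)
C(q) = -q²/6
W(b, U) = 1/12 + 275/b (W(b, U) = 275/b - 14*(-1/168) = 275/b + 1/12 = 1/12 + 275/b)
1/(W(R, 589) + C(l(-13))) = 1/((1/12)*(3300 - 10)/(-10) - ⅙*(-13)²) = 1/((1/12)*(-⅒)*3290 - ⅙*169) = 1/(-329/12 - 169/6) = 1/(-667/12) = -12/667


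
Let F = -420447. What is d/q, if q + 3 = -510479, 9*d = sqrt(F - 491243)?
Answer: -I*sqrt(911690)/4594338 ≈ -0.00020783*I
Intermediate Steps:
d = I*sqrt(911690)/9 (d = sqrt(-420447 - 491243)/9 = sqrt(-911690)/9 = (I*sqrt(911690))/9 = I*sqrt(911690)/9 ≈ 106.09*I)
q = -510482 (q = -3 - 510479 = -510482)
d/q = (I*sqrt(911690)/9)/(-510482) = (I*sqrt(911690)/9)*(-1/510482) = -I*sqrt(911690)/4594338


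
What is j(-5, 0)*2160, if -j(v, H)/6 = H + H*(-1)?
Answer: 0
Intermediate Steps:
j(v, H) = 0 (j(v, H) = -6*(H + H*(-1)) = -6*(H - H) = -6*0 = 0)
j(-5, 0)*2160 = 0*2160 = 0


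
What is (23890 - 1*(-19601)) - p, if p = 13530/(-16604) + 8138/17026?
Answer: 3073747016273/70674926 ≈ 43491.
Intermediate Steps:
p = -23809607/70674926 (p = 13530*(-1/16604) + 8138*(1/17026) = -6765/8302 + 4069/8513 = -23809607/70674926 ≈ -0.33689)
(23890 - 1*(-19601)) - p = (23890 - 1*(-19601)) - 1*(-23809607/70674926) = (23890 + 19601) + 23809607/70674926 = 43491 + 23809607/70674926 = 3073747016273/70674926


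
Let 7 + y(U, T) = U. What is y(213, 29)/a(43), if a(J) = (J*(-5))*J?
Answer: -206/9245 ≈ -0.022282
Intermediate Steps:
y(U, T) = -7 + U
a(J) = -5*J² (a(J) = (-5*J)*J = -5*J²)
y(213, 29)/a(43) = (-7 + 213)/((-5*43²)) = 206/((-5*1849)) = 206/(-9245) = 206*(-1/9245) = -206/9245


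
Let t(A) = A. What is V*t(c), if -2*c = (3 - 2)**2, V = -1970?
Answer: 985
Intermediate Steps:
c = -1/2 (c = -(3 - 2)**2/2 = -1/2*1**2 = -1/2*1 = -1/2 ≈ -0.50000)
V*t(c) = -1970*(-1/2) = 985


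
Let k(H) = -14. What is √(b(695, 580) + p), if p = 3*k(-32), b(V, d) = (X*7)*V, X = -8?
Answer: 11*I*√322 ≈ 197.39*I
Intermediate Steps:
b(V, d) = -56*V (b(V, d) = (-8*7)*V = -56*V)
p = -42 (p = 3*(-14) = -42)
√(b(695, 580) + p) = √(-56*695 - 42) = √(-38920 - 42) = √(-38962) = 11*I*√322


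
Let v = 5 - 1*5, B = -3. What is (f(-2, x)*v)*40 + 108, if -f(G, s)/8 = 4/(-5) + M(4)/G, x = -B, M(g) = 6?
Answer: 108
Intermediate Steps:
x = 3 (x = -1*(-3) = 3)
v = 0 (v = 5 - 5 = 0)
f(G, s) = 32/5 - 48/G (f(G, s) = -8*(4/(-5) + 6/G) = -8*(4*(-⅕) + 6/G) = -8*(-⅘ + 6/G) = 32/5 - 48/G)
(f(-2, x)*v)*40 + 108 = ((32/5 - 48/(-2))*0)*40 + 108 = ((32/5 - 48*(-½))*0)*40 + 108 = ((32/5 + 24)*0)*40 + 108 = ((152/5)*0)*40 + 108 = 0*40 + 108 = 0 + 108 = 108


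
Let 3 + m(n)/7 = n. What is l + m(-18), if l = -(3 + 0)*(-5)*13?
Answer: 48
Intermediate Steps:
m(n) = -21 + 7*n
l = 195 (l = -3*(-5)*13 = -(-15)*13 = -1*(-195) = 195)
l + m(-18) = 195 + (-21 + 7*(-18)) = 195 + (-21 - 126) = 195 - 147 = 48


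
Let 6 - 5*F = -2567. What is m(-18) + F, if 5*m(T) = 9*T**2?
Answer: 5489/5 ≈ 1097.8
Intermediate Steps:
F = 2573/5 (F = 6/5 - 1/5*(-2567) = 6/5 + 2567/5 = 2573/5 ≈ 514.60)
m(T) = 9*T**2/5 (m(T) = (9*T**2)/5 = 9*T**2/5)
m(-18) + F = (9/5)*(-18)**2 + 2573/5 = (9/5)*324 + 2573/5 = 2916/5 + 2573/5 = 5489/5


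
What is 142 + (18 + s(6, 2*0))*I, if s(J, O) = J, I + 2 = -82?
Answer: -1874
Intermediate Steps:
I = -84 (I = -2 - 82 = -84)
142 + (18 + s(6, 2*0))*I = 142 + (18 + 6)*(-84) = 142 + 24*(-84) = 142 - 2016 = -1874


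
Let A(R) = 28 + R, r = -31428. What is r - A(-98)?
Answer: -31358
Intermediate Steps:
r - A(-98) = -31428 - (28 - 98) = -31428 - 1*(-70) = -31428 + 70 = -31358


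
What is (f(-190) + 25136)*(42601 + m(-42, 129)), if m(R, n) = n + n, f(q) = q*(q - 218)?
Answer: 4399733504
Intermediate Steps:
f(q) = q*(-218 + q)
m(R, n) = 2*n
(f(-190) + 25136)*(42601 + m(-42, 129)) = (-190*(-218 - 190) + 25136)*(42601 + 2*129) = (-190*(-408) + 25136)*(42601 + 258) = (77520 + 25136)*42859 = 102656*42859 = 4399733504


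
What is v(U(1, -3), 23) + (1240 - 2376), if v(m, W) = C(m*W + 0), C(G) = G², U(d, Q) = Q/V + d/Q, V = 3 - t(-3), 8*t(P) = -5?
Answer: -3202055/7569 ≈ -423.05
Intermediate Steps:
t(P) = -5/8 (t(P) = (⅛)*(-5) = -5/8)
V = 29/8 (V = 3 - 1*(-5/8) = 3 + 5/8 = 29/8 ≈ 3.6250)
U(d, Q) = 8*Q/29 + d/Q (U(d, Q) = Q/(29/8) + d/Q = Q*(8/29) + d/Q = 8*Q/29 + d/Q)
v(m, W) = W²*m² (v(m, W) = (m*W + 0)² = (W*m + 0)² = (W*m)² = W²*m²)
v(U(1, -3), 23) + (1240 - 2376) = 23²*((8/29)*(-3) + 1/(-3))² + (1240 - 2376) = 529*(-24/29 + 1*(-⅓))² - 1136 = 529*(-24/29 - ⅓)² - 1136 = 529*(-101/87)² - 1136 = 529*(10201/7569) - 1136 = 5396329/7569 - 1136 = -3202055/7569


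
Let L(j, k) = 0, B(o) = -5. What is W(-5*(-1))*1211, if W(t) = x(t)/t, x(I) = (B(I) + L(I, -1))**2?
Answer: 6055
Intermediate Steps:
x(I) = 25 (x(I) = (-5 + 0)**2 = (-5)**2 = 25)
W(t) = 25/t
W(-5*(-1))*1211 = (25/((-5*(-1))))*1211 = (25/5)*1211 = (25*(1/5))*1211 = 5*1211 = 6055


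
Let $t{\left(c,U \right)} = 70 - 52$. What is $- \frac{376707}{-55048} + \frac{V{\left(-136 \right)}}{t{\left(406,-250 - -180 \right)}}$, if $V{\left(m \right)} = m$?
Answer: $- \frac{352901}{495432} \approx -0.71231$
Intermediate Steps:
$t{\left(c,U \right)} = 18$
$- \frac{376707}{-55048} + \frac{V{\left(-136 \right)}}{t{\left(406,-250 - -180 \right)}} = - \frac{376707}{-55048} - \frac{136}{18} = \left(-376707\right) \left(- \frac{1}{55048}\right) - \frac{68}{9} = \frac{376707}{55048} - \frac{68}{9} = - \frac{352901}{495432}$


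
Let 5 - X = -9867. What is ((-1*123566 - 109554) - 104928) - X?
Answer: -347920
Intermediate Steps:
X = 9872 (X = 5 - 1*(-9867) = 5 + 9867 = 9872)
((-1*123566 - 109554) - 104928) - X = ((-1*123566 - 109554) - 104928) - 1*9872 = ((-123566 - 109554) - 104928) - 9872 = (-233120 - 104928) - 9872 = -338048 - 9872 = -347920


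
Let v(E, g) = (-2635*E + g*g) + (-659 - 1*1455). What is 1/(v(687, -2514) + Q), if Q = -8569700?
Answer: -1/4061863 ≈ -2.4619e-7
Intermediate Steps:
v(E, g) = -2114 + g² - 2635*E (v(E, g) = (-2635*E + g²) + (-659 - 1455) = (g² - 2635*E) - 2114 = -2114 + g² - 2635*E)
1/(v(687, -2514) + Q) = 1/((-2114 + (-2514)² - 2635*687) - 8569700) = 1/((-2114 + 6320196 - 1810245) - 8569700) = 1/(4507837 - 8569700) = 1/(-4061863) = -1/4061863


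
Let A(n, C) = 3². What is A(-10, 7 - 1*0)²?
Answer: 81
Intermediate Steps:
A(n, C) = 9
A(-10, 7 - 1*0)² = 9² = 81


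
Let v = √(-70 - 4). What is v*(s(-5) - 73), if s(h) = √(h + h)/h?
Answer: 2*√185/5 - 73*I*√74 ≈ 5.4406 - 627.97*I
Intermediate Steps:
s(h) = √2/√h (s(h) = √(2*h)/h = (√2*√h)/h = √2/√h)
v = I*√74 (v = √(-74) = I*√74 ≈ 8.6023*I)
v*(s(-5) - 73) = (I*√74)*(√2/√(-5) - 73) = (I*√74)*(√2*(-I*√5/5) - 73) = (I*√74)*(-I*√10/5 - 73) = (I*√74)*(-73 - I*√10/5) = I*√74*(-73 - I*√10/5)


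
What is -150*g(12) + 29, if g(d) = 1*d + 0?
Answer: -1771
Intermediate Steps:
g(d) = d (g(d) = d + 0 = d)
-150*g(12) + 29 = -150*12 + 29 = -1800 + 29 = -1771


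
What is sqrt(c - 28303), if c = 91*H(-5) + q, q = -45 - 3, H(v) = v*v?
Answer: 2*I*sqrt(6519) ≈ 161.48*I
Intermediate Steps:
H(v) = v**2
q = -48
c = 2227 (c = 91*(-5)**2 - 48 = 91*25 - 48 = 2275 - 48 = 2227)
sqrt(c - 28303) = sqrt(2227 - 28303) = sqrt(-26076) = 2*I*sqrt(6519)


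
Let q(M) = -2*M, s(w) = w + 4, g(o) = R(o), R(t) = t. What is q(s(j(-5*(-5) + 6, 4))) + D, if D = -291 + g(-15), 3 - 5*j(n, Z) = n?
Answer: -1514/5 ≈ -302.80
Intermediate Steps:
g(o) = o
j(n, Z) = 3/5 - n/5
s(w) = 4 + w
D = -306 (D = -291 - 15 = -306)
q(s(j(-5*(-5) + 6, 4))) + D = -2*(4 + (3/5 - (-5*(-5) + 6)/5)) - 306 = -2*(4 + (3/5 - (25 + 6)/5)) - 306 = -2*(4 + (3/5 - 1/5*31)) - 306 = -2*(4 + (3/5 - 31/5)) - 306 = -2*(4 - 28/5) - 306 = -2*(-8/5) - 306 = 16/5 - 306 = -1514/5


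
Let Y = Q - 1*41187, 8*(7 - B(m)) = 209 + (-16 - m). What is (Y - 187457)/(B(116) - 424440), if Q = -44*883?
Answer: 2139968/3395541 ≈ 0.63023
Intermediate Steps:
Q = -38852
B(m) = -137/8 + m/8 (B(m) = 7 - (209 + (-16 - m))/8 = 7 - (193 - m)/8 = 7 + (-193/8 + m/8) = -137/8 + m/8)
Y = -80039 (Y = -38852 - 1*41187 = -38852 - 41187 = -80039)
(Y - 187457)/(B(116) - 424440) = (-80039 - 187457)/((-137/8 + (⅛)*116) - 424440) = -267496/((-137/8 + 29/2) - 424440) = -267496/(-21/8 - 424440) = -267496/(-3395541/8) = -267496*(-8/3395541) = 2139968/3395541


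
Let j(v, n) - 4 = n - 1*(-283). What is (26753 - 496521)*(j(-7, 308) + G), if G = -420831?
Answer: 197413425248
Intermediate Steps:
j(v, n) = 287 + n (j(v, n) = 4 + (n - 1*(-283)) = 4 + (n + 283) = 4 + (283 + n) = 287 + n)
(26753 - 496521)*(j(-7, 308) + G) = (26753 - 496521)*((287 + 308) - 420831) = -469768*(595 - 420831) = -469768*(-420236) = 197413425248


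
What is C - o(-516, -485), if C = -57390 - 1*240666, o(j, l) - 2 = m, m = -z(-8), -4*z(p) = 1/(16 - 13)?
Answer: -3576697/12 ≈ -2.9806e+5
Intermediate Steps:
z(p) = -1/12 (z(p) = -1/(4*(16 - 13)) = -¼/3 = -¼*⅓ = -1/12)
m = 1/12 (m = -1*(-1/12) = 1/12 ≈ 0.083333)
o(j, l) = 25/12 (o(j, l) = 2 + 1/12 = 25/12)
C = -298056 (C = -57390 - 240666 = -298056)
C - o(-516, -485) = -298056 - 1*25/12 = -298056 - 25/12 = -3576697/12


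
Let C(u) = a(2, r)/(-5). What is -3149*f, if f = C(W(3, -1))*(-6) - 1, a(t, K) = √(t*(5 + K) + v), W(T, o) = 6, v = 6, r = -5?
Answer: 3149 - 18894*√6/5 ≈ -6107.1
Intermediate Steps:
a(t, K) = √(6 + t*(5 + K)) (a(t, K) = √(t*(5 + K) + 6) = √(6 + t*(5 + K)))
C(u) = -√6/5 (C(u) = √(6 + 5*2 - 5*2)/(-5) = √(6 + 10 - 10)*(-⅕) = √6*(-⅕) = -√6/5)
f = -1 + 6*√6/5 (f = -√6/5*(-6) - 1 = 6*√6/5 - 1 = -1 + 6*√6/5 ≈ 1.9394)
-3149*f = -3149*(-1 + 6*√6/5) = 3149 - 18894*√6/5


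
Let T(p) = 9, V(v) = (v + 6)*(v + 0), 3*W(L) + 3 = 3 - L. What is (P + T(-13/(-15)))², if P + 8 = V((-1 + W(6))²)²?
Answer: 332187076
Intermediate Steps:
W(L) = -L/3 (W(L) = -1 + (3 - L)/3 = -1 + (1 - L/3) = -L/3)
V(v) = v*(6 + v) (V(v) = (6 + v)*v = v*(6 + v))
P = 18217 (P = -8 + ((-1 - ⅓*6)²*(6 + (-1 - ⅓*6)²))² = -8 + ((-1 - 2)²*(6 + (-1 - 2)²))² = -8 + ((-3)²*(6 + (-3)²))² = -8 + (9*(6 + 9))² = -8 + (9*15)² = -8 + 135² = -8 + 18225 = 18217)
(P + T(-13/(-15)))² = (18217 + 9)² = 18226² = 332187076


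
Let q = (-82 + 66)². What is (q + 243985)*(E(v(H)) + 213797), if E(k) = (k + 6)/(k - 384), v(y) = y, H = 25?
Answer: 18746251943172/359 ≈ 5.2218e+10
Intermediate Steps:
E(k) = (6 + k)/(-384 + k)
q = 256 (q = (-16)² = 256)
(q + 243985)*(E(v(H)) + 213797) = (256 + 243985)*((6 + 25)/(-384 + 25) + 213797) = 244241*(31/(-359) + 213797) = 244241*(-1/359*31 + 213797) = 244241*(-31/359 + 213797) = 244241*(76753092/359) = 18746251943172/359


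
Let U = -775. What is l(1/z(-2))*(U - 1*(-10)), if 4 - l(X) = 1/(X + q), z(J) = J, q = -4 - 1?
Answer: -35190/11 ≈ -3199.1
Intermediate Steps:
q = -5
l(X) = 4 - 1/(-5 + X) (l(X) = 4 - 1/(X - 5) = 4 - 1/(-5 + X))
l(1/z(-2))*(U - 1*(-10)) = ((-21 + 4/(-2))/(-5 + 1/(-2)))*(-775 - 1*(-10)) = ((-21 + 4*(-1/2))/(-5 - 1/2))*(-775 + 10) = ((-21 - 2)/(-11/2))*(-765) = -2/11*(-23)*(-765) = (46/11)*(-765) = -35190/11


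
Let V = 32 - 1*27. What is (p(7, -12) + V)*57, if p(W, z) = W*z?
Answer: -4503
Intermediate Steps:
V = 5 (V = 32 - 27 = 5)
(p(7, -12) + V)*57 = (7*(-12) + 5)*57 = (-84 + 5)*57 = -79*57 = -4503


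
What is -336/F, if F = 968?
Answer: -42/121 ≈ -0.34711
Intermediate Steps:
-336/F = -336/968 = -336*1/968 = -42/121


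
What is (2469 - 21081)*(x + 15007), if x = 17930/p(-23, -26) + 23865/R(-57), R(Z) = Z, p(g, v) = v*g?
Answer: -1545662518884/5681 ≈ -2.7208e+8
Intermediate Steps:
p(g, v) = g*v
x = -2208210/5681 (x = 17930/((-23*(-26))) + 23865/(-57) = 17930/598 + 23865*(-1/57) = 17930*(1/598) - 7955/19 = 8965/299 - 7955/19 = -2208210/5681 ≈ -388.70)
(2469 - 21081)*(x + 15007) = (2469 - 21081)*(-2208210/5681 + 15007) = -18612*83046557/5681 = -1545662518884/5681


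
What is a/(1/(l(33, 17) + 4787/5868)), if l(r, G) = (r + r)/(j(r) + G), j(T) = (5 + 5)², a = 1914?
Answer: 33578897/12714 ≈ 2641.1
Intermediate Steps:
j(T) = 100 (j(T) = 10² = 100)
l(r, G) = 2*r/(100 + G) (l(r, G) = (r + r)/(100 + G) = (2*r)/(100 + G) = 2*r/(100 + G))
a/(1/(l(33, 17) + 4787/5868)) = 1914/(1/(2*33/(100 + 17) + 4787/5868)) = 1914/(1/(2*33/117 + 4787*(1/5868))) = 1914/(1/(2*33*(1/117) + 4787/5868)) = 1914/(1/(22/39 + 4787/5868)) = 1914/(1/(105263/76284)) = 1914/(76284/105263) = 1914*(105263/76284) = 33578897/12714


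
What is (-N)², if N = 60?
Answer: 3600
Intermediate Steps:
(-N)² = (-1*60)² = (-60)² = 3600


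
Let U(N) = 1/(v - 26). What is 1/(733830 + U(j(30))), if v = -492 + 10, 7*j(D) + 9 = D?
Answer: 508/372785639 ≈ 1.3627e-6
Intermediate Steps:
j(D) = -9/7 + D/7
v = -482
U(N) = -1/508 (U(N) = 1/(-482 - 26) = 1/(-508) = -1/508)
1/(733830 + U(j(30))) = 1/(733830 - 1/508) = 1/(372785639/508) = 508/372785639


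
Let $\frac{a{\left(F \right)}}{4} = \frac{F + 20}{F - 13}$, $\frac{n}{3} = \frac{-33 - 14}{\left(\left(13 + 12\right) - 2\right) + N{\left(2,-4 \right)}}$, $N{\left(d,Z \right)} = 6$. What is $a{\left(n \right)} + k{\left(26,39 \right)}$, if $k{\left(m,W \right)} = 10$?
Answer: $\frac{1712}{259} \approx 6.61$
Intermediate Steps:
$n = - \frac{141}{29}$ ($n = 3 \frac{-33 - 14}{\left(\left(13 + 12\right) - 2\right) + 6} = 3 \left(- \frac{47}{\left(25 - 2\right) + 6}\right) = 3 \left(- \frac{47}{23 + 6}\right) = 3 \left(- \frac{47}{29}\right) = - \frac{141}{29} \approx -4.8621$)
$a{\left(F \right)} = \frac{4 \left(20 + F\right)}{-13 + F}$ ($a{\left(F \right)} = 4 \frac{F + 20}{F - 13} = 4 \frac{20 + F}{-13 + F} = \frac{4 \left(20 + F\right)}{-13 + F}$)
$a{\left(n \right)} + k{\left(26,39 \right)} = \frac{4 \left(20 - \frac{141}{29}\right)}{-13 - \frac{141}{29}} + 10 = 4 \frac{1}{- \frac{518}{29}} \cdot \frac{439}{29} + 10 = 4 \left(- \frac{29}{518}\right) \frac{439}{29} + 10 = - \frac{878}{259} + 10 = \frac{1712}{259}$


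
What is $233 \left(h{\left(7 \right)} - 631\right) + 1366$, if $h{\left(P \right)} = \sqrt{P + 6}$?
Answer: $-145657 + 233 \sqrt{13} \approx -1.4482 \cdot 10^{5}$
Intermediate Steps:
$h{\left(P \right)} = \sqrt{6 + P}$
$233 \left(h{\left(7 \right)} - 631\right) + 1366 = 233 \left(\sqrt{6 + 7} - 631\right) + 1366 = 233 \left(\sqrt{13} - 631\right) + 1366 = 233 \left(-631 + \sqrt{13}\right) + 1366 = \left(-147023 + 233 \sqrt{13}\right) + 1366 = -145657 + 233 \sqrt{13}$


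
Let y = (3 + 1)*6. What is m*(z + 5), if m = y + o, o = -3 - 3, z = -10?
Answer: -90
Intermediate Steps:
y = 24 (y = 4*6 = 24)
o = -6
m = 18 (m = 24 - 6 = 18)
m*(z + 5) = 18*(-10 + 5) = 18*(-5) = -90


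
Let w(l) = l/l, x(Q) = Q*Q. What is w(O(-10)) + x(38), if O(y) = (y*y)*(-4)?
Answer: 1445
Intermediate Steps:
x(Q) = Q**2
O(y) = -4*y**2 (O(y) = y**2*(-4) = -4*y**2)
w(l) = 1
w(O(-10)) + x(38) = 1 + 38**2 = 1 + 1444 = 1445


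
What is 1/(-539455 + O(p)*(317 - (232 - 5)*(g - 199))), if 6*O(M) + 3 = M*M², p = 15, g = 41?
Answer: 1/19795391 ≈ 5.0517e-8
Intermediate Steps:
O(M) = -½ + M³/6 (O(M) = -½ + (M*M²)/6 = -½ + M³/6)
1/(-539455 + O(p)*(317 - (232 - 5)*(g - 199))) = 1/(-539455 + (-½ + (⅙)*15³)*(317 - (232 - 5)*(41 - 199))) = 1/(-539455 + (-½ + (⅙)*3375)*(317 - 227*(-158))) = 1/(-539455 + (-½ + 1125/2)*(317 - 1*(-35866))) = 1/(-539455 + 562*(317 + 35866)) = 1/(-539455 + 562*36183) = 1/(-539455 + 20334846) = 1/19795391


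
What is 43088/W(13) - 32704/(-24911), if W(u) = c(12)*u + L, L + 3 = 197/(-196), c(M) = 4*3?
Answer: 211353857792/742123601 ≈ 284.80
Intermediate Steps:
c(M) = 12
L = -785/196 (L = -3 + 197/(-196) = -3 + 197*(-1/196) = -3 - 197/196 = -785/196 ≈ -4.0051)
W(u) = -785/196 + 12*u (W(u) = 12*u - 785/196 = -785/196 + 12*u)
43088/W(13) - 32704/(-24911) = 43088/(-785/196 + 12*13) - 32704/(-24911) = 43088/(-785/196 + 156) - 32704*(-1/24911) = 43088/(29791/196) + 32704/24911 = 43088*(196/29791) + 32704/24911 = 8445248/29791 + 32704/24911 = 211353857792/742123601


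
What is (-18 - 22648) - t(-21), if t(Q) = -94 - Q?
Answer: -22593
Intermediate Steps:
(-18 - 22648) - t(-21) = (-18 - 22648) - (-94 - 1*(-21)) = -22666 - (-94 + 21) = -22666 - 1*(-73) = -22666 + 73 = -22593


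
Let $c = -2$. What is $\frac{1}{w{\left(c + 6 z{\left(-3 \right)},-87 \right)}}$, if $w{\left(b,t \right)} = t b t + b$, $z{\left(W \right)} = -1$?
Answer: $- \frac{1}{60560} \approx -1.6513 \cdot 10^{-5}$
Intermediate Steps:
$w{\left(b,t \right)} = b + b t^{2}$ ($w{\left(b,t \right)} = b t t + b = b t^{2} + b = b + b t^{2}$)
$\frac{1}{w{\left(c + 6 z{\left(-3 \right)},-87 \right)}} = \frac{1}{\left(-2 + 6 \left(-1\right)\right) \left(1 + \left(-87\right)^{2}\right)} = \frac{1}{\left(-2 - 6\right) \left(1 + 7569\right)} = \frac{1}{\left(-8\right) 7570} = \frac{1}{-60560} = - \frac{1}{60560}$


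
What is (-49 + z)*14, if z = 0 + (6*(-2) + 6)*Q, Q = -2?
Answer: -518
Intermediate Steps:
z = 12 (z = 0 + (6*(-2) + 6)*(-2) = 0 + (-12 + 6)*(-2) = 0 - 6*(-2) = 0 + 12 = 12)
(-49 + z)*14 = (-49 + 12)*14 = -37*14 = -518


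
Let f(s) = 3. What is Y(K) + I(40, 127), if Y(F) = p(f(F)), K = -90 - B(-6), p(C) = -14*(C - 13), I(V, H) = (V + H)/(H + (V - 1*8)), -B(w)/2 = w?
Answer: 22427/159 ≈ 141.05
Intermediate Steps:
B(w) = -2*w
I(V, H) = (H + V)/(-8 + H + V) (I(V, H) = (H + V)/(H + (V - 8)) = (H + V)/(H + (-8 + V)) = (H + V)/(-8 + H + V))
p(C) = 182 - 14*C (p(C) = -14*(-13 + C) = 182 - 14*C)
K = -102 (K = -90 - (-2)*(-6) = -90 - 1*12 = -90 - 12 = -102)
Y(F) = 140 (Y(F) = 182 - 14*3 = 182 - 42 = 140)
Y(K) + I(40, 127) = 140 + (127 + 40)/(-8 + 127 + 40) = 140 + 167/159 = 22427/159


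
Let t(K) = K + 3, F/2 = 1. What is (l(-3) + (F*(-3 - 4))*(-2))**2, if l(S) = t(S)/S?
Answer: 784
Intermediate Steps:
F = 2 (F = 2*1 = 2)
t(K) = 3 + K
l(S) = (3 + S)/S
(l(-3) + (F*(-3 - 4))*(-2))**2 = ((3 - 3)/(-3) + (2*(-3 - 4))*(-2))**2 = (-1/3*0 + (2*(-7))*(-2))**2 = (0 - 14*(-2))**2 = (0 + 28)**2 = 28**2 = 784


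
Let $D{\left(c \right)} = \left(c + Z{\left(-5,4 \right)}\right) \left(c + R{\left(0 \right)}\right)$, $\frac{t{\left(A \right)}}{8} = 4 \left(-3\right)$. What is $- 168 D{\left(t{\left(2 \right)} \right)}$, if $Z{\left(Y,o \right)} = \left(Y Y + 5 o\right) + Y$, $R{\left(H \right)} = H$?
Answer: $-903168$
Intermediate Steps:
$Z{\left(Y,o \right)} = Y + Y^{2} + 5 o$ ($Z{\left(Y,o \right)} = \left(Y^{2} + 5 o\right) + Y = Y + Y^{2} + 5 o$)
$t{\left(A \right)} = -96$ ($t{\left(A \right)} = 8 \cdot 4 \left(-3\right) = 8 \left(-12\right) = -96$)
$D{\left(c \right)} = c \left(40 + c\right)$ ($D{\left(c \right)} = \left(c + \left(-5 + \left(-5\right)^{2} + 5 \cdot 4\right)\right) \left(c + 0\right) = \left(c + \left(-5 + 25 + 20\right)\right) c = \left(c + 40\right) c = \left(40 + c\right) c = c \left(40 + c\right)$)
$- 168 D{\left(t{\left(2 \right)} \right)} = - 168 \left(- 96 \left(40 - 96\right)\right) = - 168 \left(\left(-96\right) \left(-56\right)\right) = \left(-168\right) 5376 = -903168$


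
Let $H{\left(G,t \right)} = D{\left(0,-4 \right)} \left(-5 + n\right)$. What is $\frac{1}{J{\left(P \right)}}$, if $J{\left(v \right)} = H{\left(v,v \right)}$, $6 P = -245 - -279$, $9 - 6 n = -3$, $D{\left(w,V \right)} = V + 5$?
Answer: $- \frac{1}{3} \approx -0.33333$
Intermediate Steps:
$D{\left(w,V \right)} = 5 + V$
$n = 2$ ($n = \frac{3}{2} - - \frac{1}{2} = \frac{3}{2} + \frac{1}{2} = 2$)
$H{\left(G,t \right)} = -3$ ($H{\left(G,t \right)} = \left(5 - 4\right) \left(-5 + 2\right) = 1 \left(-3\right) = -3$)
$P = \frac{17}{3}$ ($P = \frac{-245 - -279}{6} = \frac{-245 + 279}{6} = \frac{1}{6} \cdot 34 = \frac{17}{3} \approx 5.6667$)
$J{\left(v \right)} = -3$
$\frac{1}{J{\left(P \right)}} = \frac{1}{-3} = - \frac{1}{3}$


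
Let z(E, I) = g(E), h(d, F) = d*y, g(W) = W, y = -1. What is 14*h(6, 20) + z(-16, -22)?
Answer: -100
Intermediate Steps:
h(d, F) = -d (h(d, F) = d*(-1) = -d)
z(E, I) = E
14*h(6, 20) + z(-16, -22) = 14*(-1*6) - 16 = 14*(-6) - 16 = -84 - 16 = -100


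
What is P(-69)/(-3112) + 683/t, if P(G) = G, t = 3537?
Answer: 2369549/11007144 ≈ 0.21527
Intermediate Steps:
P(-69)/(-3112) + 683/t = -69/(-3112) + 683/3537 = -69*(-1/3112) + 683*(1/3537) = 69/3112 + 683/3537 = 2369549/11007144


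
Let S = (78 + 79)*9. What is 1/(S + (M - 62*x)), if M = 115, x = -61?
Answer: 1/5310 ≈ 0.00018832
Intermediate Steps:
S = 1413 (S = 157*9 = 1413)
1/(S + (M - 62*x)) = 1/(1413 + (115 - 62*(-61))) = 1/(1413 + (115 + 3782)) = 1/(1413 + 3897) = 1/5310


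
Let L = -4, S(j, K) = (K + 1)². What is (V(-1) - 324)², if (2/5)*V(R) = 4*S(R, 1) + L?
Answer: 86436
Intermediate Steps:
S(j, K) = (1 + K)²
V(R) = 30 (V(R) = 5*(4*(1 + 1)² - 4)/2 = 5*(4*2² - 4)/2 = 5*(4*4 - 4)/2 = 5*(16 - 4)/2 = (5/2)*12 = 30)
(V(-1) - 324)² = (30 - 324)² = (-294)² = 86436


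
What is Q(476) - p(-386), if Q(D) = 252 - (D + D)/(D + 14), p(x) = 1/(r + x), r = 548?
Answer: 1417789/5670 ≈ 250.05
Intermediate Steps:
p(x) = 1/(548 + x)
Q(D) = 252 - 2*D/(14 + D)
Q(476) - p(-386) = 2*(1764 + 125*476)/(14 + 476) - 1/(548 - 386) = 2*(1764 + 59500)/490 - 1/162 = 2*(1/490)*61264 - 1*1/162 = 8752/35 - 1/162 = 1417789/5670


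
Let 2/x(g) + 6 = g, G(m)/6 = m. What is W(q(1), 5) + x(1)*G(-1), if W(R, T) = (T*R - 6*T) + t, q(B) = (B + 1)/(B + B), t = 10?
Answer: -63/5 ≈ -12.600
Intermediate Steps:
G(m) = 6*m
x(g) = 2/(-6 + g)
q(B) = (1 + B)/(2*B) (q(B) = (1 + B)/((2*B)) = (1 + B)*(1/(2*B)) = (1 + B)/(2*B))
W(R, T) = 10 - 6*T + R*T (W(R, T) = (T*R - 6*T) + 10 = (R*T - 6*T) + 10 = (-6*T + R*T) + 10 = 10 - 6*T + R*T)
W(q(1), 5) + x(1)*G(-1) = (10 - 6*5 + ((1/2)*(1 + 1)/1)*5) + (2/(-6 + 1))*(6*(-1)) = (10 - 30 + ((1/2)*1*2)*5) + (2/(-5))*(-6) = (10 - 30 + 1*5) + (2*(-1/5))*(-6) = (10 - 30 + 5) - 2/5*(-6) = -15 + 12/5 = -63/5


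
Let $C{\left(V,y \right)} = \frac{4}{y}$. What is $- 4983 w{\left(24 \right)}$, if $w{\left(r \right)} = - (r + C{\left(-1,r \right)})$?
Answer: $\frac{240845}{2} \approx 1.2042 \cdot 10^{5}$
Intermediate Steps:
$w{\left(r \right)} = - r - \frac{4}{r}$ ($w{\left(r \right)} = - (r + \frac{4}{r}) = - r - \frac{4}{r}$)
$- 4983 w{\left(24 \right)} = - 4983 \left(\left(-1\right) 24 - \frac{4}{24}\right) = - 4983 \left(-24 - \frac{1}{6}\right) = \left(-4983\right) \left(- \frac{145}{6}\right) = \frac{240845}{2}$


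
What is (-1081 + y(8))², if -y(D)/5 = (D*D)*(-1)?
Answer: 579121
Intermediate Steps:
y(D) = 5*D² (y(D) = -5*D*D*(-1) = -5*D²*(-1) = -(-5)*D² = 5*D²)
(-1081 + y(8))² = (-1081 + 5*8²)² = (-1081 + 5*64)² = (-1081 + 320)² = (-761)² = 579121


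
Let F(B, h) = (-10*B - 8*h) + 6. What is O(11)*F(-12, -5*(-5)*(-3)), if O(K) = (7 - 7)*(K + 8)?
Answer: 0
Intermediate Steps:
O(K) = 0 (O(K) = 0*(8 + K) = 0)
F(B, h) = 6 - 10*B - 8*h
O(11)*F(-12, -5*(-5)*(-3)) = 0*(6 - 10*(-12) - 8*(-5*(-5))*(-3)) = 0*(6 + 120 - 200*(-3)) = 0*(6 + 120 - 8*(-75)) = 0*(6 + 120 + 600) = 0*726 = 0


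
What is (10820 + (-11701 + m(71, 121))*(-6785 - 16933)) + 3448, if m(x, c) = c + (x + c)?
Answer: 270114852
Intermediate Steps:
m(x, c) = x + 2*c (m(x, c) = c + (c + x) = x + 2*c)
(10820 + (-11701 + m(71, 121))*(-6785 - 16933)) + 3448 = (10820 + (-11701 + (71 + 2*121))*(-6785 - 16933)) + 3448 = (10820 + (-11701 + (71 + 242))*(-23718)) + 3448 = (10820 + (-11701 + 313)*(-23718)) + 3448 = (10820 - 11388*(-23718)) + 3448 = (10820 + 270100584) + 3448 = 270111404 + 3448 = 270114852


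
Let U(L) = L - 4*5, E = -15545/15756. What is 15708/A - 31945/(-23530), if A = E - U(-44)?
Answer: 1171055885459/4672300334 ≈ 250.64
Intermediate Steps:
E = -15545/15756 (E = -15545*1/15756 = -15545/15756 ≈ -0.98661)
U(L) = -20 + L (U(L) = L - 20 = -20 + L)
A = 992839/15756 (A = -15545/15756 - (-20 - 44) = -15545/15756 - 1*(-64) = -15545/15756 + 64 = 992839/15756 ≈ 63.013)
15708/A - 31945/(-23530) = 15708/(992839/15756) - 31945/(-23530) = 15708*(15756/992839) - 31945*(-1/23530) = 247495248/992839 + 6389/4706 = 1171055885459/4672300334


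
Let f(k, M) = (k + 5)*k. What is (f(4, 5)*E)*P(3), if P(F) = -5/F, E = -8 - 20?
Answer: 1680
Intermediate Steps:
E = -28
f(k, M) = k*(5 + k) (f(k, M) = (5 + k)*k = k*(5 + k))
(f(4, 5)*E)*P(3) = ((4*(5 + 4))*(-28))*(-5/3) = ((4*9)*(-28))*(-5*⅓) = (36*(-28))*(-5/3) = -1008*(-5/3) = 1680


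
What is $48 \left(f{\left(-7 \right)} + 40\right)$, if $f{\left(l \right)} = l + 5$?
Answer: $1824$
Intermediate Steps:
$f{\left(l \right)} = 5 + l$
$48 \left(f{\left(-7 \right)} + 40\right) = 48 \left(\left(5 - 7\right) + 40\right) = 48 \left(-2 + 40\right) = 48 \cdot 38 = 1824$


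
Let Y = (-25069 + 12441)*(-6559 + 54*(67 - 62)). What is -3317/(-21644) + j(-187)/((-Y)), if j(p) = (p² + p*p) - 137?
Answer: 668155735/4384980094 ≈ 0.15237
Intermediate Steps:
Y = 79417492 (Y = -12628*(-6559 + 54*5) = -12628*(-6559 + 270) = -12628*(-6289) = 79417492)
j(p) = -137 + 2*p² (j(p) = (p² + p²) - 137 = 2*p² - 137 = -137 + 2*p²)
-3317/(-21644) + j(-187)/((-Y)) = -3317/(-21644) + (-137 + 2*(-187)²)/((-1*79417492)) = -3317*(-1/21644) + (-137 + 2*34969)/(-79417492) = 3317/21644 + (-137 + 69938)*(-1/79417492) = 3317/21644 + 69801*(-1/79417492) = 3317/21644 - 69801/79417492 = 668155735/4384980094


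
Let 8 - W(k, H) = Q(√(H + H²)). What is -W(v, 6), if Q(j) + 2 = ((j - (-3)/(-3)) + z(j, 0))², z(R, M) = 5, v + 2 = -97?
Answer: 48 + 8*√42 ≈ 99.846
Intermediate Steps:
v = -99 (v = -2 - 97 = -99)
Q(j) = -2 + (4 + j)² (Q(j) = -2 + ((j - (-3)/(-3)) + 5)² = -2 + ((j - (-3)*(-1)/3) + 5)² = -2 + ((j - 1*1) + 5)² = -2 + ((j - 1) + 5)² = -2 + ((-1 + j) + 5)² = -2 + (4 + j)²)
W(k, H) = 10 - (4 + √(H + H²))² (W(k, H) = 8 - (-2 + (4 + √(H + H²))²) = 8 + (2 - (4 + √(H + H²))²) = 10 - (4 + √(H + H²))²)
-W(v, 6) = -(10 - (4 + √(6*(1 + 6)))²) = -(10 - (4 + √(6*7))²) = -(10 - (4 + √42)²) = -10 + (4 + √42)²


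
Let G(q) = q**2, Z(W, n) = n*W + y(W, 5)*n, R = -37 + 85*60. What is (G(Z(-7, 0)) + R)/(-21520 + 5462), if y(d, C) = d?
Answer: -5063/16058 ≈ -0.31529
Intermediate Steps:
R = 5063 (R = -37 + 5100 = 5063)
Z(W, n) = 2*W*n (Z(W, n) = n*W + W*n = W*n + W*n = 2*W*n)
(G(Z(-7, 0)) + R)/(-21520 + 5462) = ((2*(-7)*0)**2 + 5063)/(-21520 + 5462) = (0**2 + 5063)/(-16058) = (0 + 5063)*(-1/16058) = 5063*(-1/16058) = -5063/16058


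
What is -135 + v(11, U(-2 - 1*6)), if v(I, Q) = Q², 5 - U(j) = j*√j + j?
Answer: -478 + 416*I*√2 ≈ -478.0 + 588.31*I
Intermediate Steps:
U(j) = 5 - j - j^(3/2) (U(j) = 5 - (j*√j + j) = 5 - (j^(3/2) + j) = 5 - (j + j^(3/2)) = 5 + (-j - j^(3/2)) = 5 - j - j^(3/2))
-135 + v(11, U(-2 - 1*6)) = -135 + (5 - (-2 - 1*6) - (-2 - 1*6)^(3/2))² = -135 + (5 - (-2 - 6) - (-2 - 6)^(3/2))² = -135 + (5 - 1*(-8) - (-8)^(3/2))² = -135 + (5 + 8 - (-16)*I*√2)² = -135 + (5 + 8 + 16*I*√2)² = -135 + (13 + 16*I*√2)²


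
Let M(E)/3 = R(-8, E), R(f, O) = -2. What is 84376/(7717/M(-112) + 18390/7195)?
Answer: -728502384/11082695 ≈ -65.733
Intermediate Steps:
M(E) = -6 (M(E) = 3*(-2) = -6)
84376/(7717/M(-112) + 18390/7195) = 84376/(7717/(-6) + 18390/7195) = 84376/(7717*(-⅙) + 18390*(1/7195)) = 84376/(-7717/6 + 3678/1439) = 84376/(-11082695/8634) = 84376*(-8634/11082695) = -728502384/11082695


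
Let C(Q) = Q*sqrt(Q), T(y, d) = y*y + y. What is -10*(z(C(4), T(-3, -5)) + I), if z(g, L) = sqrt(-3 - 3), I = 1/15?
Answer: -2/3 - 10*I*sqrt(6) ≈ -0.66667 - 24.495*I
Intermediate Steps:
T(y, d) = y + y**2 (T(y, d) = y**2 + y = y + y**2)
C(Q) = Q**(3/2)
I = 1/15 ≈ 0.066667
z(g, L) = I*sqrt(6) (z(g, L) = sqrt(-6) = I*sqrt(6))
-10*(z(C(4), T(-3, -5)) + I) = -10*(I*sqrt(6) + 1/15) = -10*(1/15 + I*sqrt(6)) = -2/3 - 10*I*sqrt(6)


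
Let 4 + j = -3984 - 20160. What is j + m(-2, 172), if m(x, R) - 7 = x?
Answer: -24143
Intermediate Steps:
j = -24148 (j = -4 + (-3984 - 20160) = -4 - 24144 = -24148)
m(x, R) = 7 + x
j + m(-2, 172) = -24148 + (7 - 2) = -24148 + 5 = -24143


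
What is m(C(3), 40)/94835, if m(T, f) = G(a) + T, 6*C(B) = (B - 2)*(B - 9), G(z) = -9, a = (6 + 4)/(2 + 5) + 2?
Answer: -2/18967 ≈ -0.00010545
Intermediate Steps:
a = 24/7 (a = 10/7 + 2 = 24/7 ≈ 3.4286)
C(B) = (-9 + B)*(-2 + B)/6 (C(B) = ((B - 2)*(B - 9))/6 = ((-2 + B)*(-9 + B))/6 = ((-9 + B)*(-2 + B))/6 = (-9 + B)*(-2 + B)/6)
m(T, f) = -9 + T
m(C(3), 40)/94835 = (-9 + (3 - 11/6*3 + (1/6)*3**2))/94835 = (-9 + (3 - 11/2 + (1/6)*9))*(1/94835) = (-9 + (3 - 11/2 + 3/2))*(1/94835) = (-9 - 1)*(1/94835) = -10*1/94835 = -2/18967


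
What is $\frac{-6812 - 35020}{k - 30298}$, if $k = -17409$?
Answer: $\frac{41832}{47707} \approx 0.87685$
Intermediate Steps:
$\frac{-6812 - 35020}{k - 30298} = \frac{-6812 - 35020}{-17409 - 30298} = - \frac{41832}{-47707} = \left(-41832\right) \left(- \frac{1}{47707}\right) = \frac{41832}{47707}$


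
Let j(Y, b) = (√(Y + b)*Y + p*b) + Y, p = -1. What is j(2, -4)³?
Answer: 72 + 200*I*√2 ≈ 72.0 + 282.84*I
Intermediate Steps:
j(Y, b) = Y - b + Y*√(Y + b) (j(Y, b) = (√(Y + b)*Y - b) + Y = (Y*√(Y + b) - b) + Y = (-b + Y*√(Y + b)) + Y = Y - b + Y*√(Y + b))
j(2, -4)³ = (2 - 1*(-4) + 2*√(2 - 4))³ = (2 + 4 + 2*√(-2))³ = (2 + 4 + 2*(I*√2))³ = (2 + 4 + 2*I*√2)³ = (6 + 2*I*√2)³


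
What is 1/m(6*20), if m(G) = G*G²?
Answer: 1/1728000 ≈ 5.7870e-7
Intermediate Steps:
m(G) = G³
1/m(6*20) = 1/((6*20)³) = 1/(120³) = 1/1728000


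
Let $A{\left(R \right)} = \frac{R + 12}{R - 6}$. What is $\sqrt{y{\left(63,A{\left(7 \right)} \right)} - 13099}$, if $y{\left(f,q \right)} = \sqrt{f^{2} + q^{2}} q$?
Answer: $\sqrt{-13099 + 19 \sqrt{4330}} \approx 108.85 i$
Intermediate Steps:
$A{\left(R \right)} = \frac{12 + R}{-6 + R}$
$y{\left(f,q \right)} = q \sqrt{f^{2} + q^{2}}$
$\sqrt{y{\left(63,A{\left(7 \right)} \right)} - 13099} = \sqrt{\frac{12 + 7}{-6 + 7} \sqrt{63^{2} + \left(\frac{12 + 7}{-6 + 7}\right)^{2}} - 13099} = \sqrt{1^{-1} \cdot 19 \sqrt{3969 + \left(1^{-1} \cdot 19\right)^{2}} - 13099} = \sqrt{1 \cdot 19 \sqrt{3969 + \left(1 \cdot 19\right)^{2}} - 13099} = \sqrt{19 \sqrt{3969 + 19^{2}} - 13099} = \sqrt{19 \sqrt{3969 + 361} - 13099} = \sqrt{19 \sqrt{4330} - 13099} = \sqrt{-13099 + 19 \sqrt{4330}}$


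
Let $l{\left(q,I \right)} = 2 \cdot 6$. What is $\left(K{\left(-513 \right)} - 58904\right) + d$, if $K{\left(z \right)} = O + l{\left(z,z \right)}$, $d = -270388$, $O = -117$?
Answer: $-329397$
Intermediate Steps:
$l{\left(q,I \right)} = 12$
$K{\left(z \right)} = -105$ ($K{\left(z \right)} = -117 + 12 = -105$)
$\left(K{\left(-513 \right)} - 58904\right) + d = \left(-105 - 58904\right) - 270388 = -59009 - 270388 = -329397$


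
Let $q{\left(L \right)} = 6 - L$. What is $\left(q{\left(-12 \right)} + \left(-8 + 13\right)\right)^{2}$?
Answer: $529$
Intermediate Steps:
$\left(q{\left(-12 \right)} + \left(-8 + 13\right)\right)^{2} = \left(\left(6 - -12\right) + \left(-8 + 13\right)\right)^{2} = \left(\left(6 + 12\right) + 5\right)^{2} = \left(18 + 5\right)^{2} = 23^{2} = 529$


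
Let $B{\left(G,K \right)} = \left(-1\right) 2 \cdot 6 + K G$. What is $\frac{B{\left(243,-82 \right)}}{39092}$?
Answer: $- \frac{9969}{19546} \approx -0.51003$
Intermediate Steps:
$B{\left(G,K \right)} = -12 + G K$ ($B{\left(G,K \right)} = \left(-2\right) 6 + G K = -12 + G K$)
$\frac{B{\left(243,-82 \right)}}{39092} = \frac{-12 + 243 \left(-82\right)}{39092} = \left(-12 - 19926\right) \frac{1}{39092} = \left(-19938\right) \frac{1}{39092} = - \frac{9969}{19546}$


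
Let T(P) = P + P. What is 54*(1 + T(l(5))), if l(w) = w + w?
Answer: 1134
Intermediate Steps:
l(w) = 2*w
T(P) = 2*P
54*(1 + T(l(5))) = 54*(1 + 2*(2*5)) = 54*(1 + 2*10) = 54*(1 + 20) = 54*21 = 1134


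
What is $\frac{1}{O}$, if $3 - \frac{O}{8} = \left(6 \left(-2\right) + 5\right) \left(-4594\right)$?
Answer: $- \frac{1}{257240} \approx -3.8874 \cdot 10^{-6}$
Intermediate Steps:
$O = -257240$ ($O = 24 - 8 \left(6 \left(-2\right) + 5\right) \left(-4594\right) = 24 - 8 \left(-12 + 5\right) \left(-4594\right) = 24 - 8 \left(\left(-7\right) \left(-4594\right)\right) = 24 - 257264 = -257240$)
$\frac{1}{O} = \frac{1}{-257240} = - \frac{1}{257240}$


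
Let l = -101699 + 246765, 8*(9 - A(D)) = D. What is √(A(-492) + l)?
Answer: √580546/2 ≈ 380.97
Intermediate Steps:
A(D) = 9 - D/8
l = 145066
√(A(-492) + l) = √((9 - ⅛*(-492)) + 145066) = √((9 + 123/2) + 145066) = √(141/2 + 145066) = √(290273/2) = √580546/2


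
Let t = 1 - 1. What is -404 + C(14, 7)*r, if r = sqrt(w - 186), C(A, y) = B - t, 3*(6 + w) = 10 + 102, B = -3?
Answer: -404 - 4*I*sqrt(87) ≈ -404.0 - 37.31*I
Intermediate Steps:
t = 0
w = 94/3 (w = -6 + (10 + 102)/3 = -6 + (1/3)*112 = -6 + 112/3 = 94/3 ≈ 31.333)
C(A, y) = -3 (C(A, y) = -3 - 1*0 = -3 + 0 = -3)
r = 4*I*sqrt(87)/3 (r = sqrt(94/3 - 186) = sqrt(-464/3) = 4*I*sqrt(87)/3 ≈ 12.437*I)
-404 + C(14, 7)*r = -404 - 4*I*sqrt(87)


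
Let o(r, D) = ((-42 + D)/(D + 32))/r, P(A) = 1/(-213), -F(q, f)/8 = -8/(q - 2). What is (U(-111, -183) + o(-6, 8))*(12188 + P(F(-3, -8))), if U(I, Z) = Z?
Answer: -56964971549/25560 ≈ -2.2287e+6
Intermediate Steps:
F(q, f) = 64/(-2 + q) (F(q, f) = -(-64)/(q - 2) = -(-64)/(-2 + q) = 64/(-2 + q))
P(A) = -1/213
o(r, D) = (-42 + D)/(r*(32 + D)) (o(r, D) = ((-42 + D)/(32 + D))/r = (-42 + D)/(r*(32 + D)))
(U(-111, -183) + o(-6, 8))*(12188 + P(F(-3, -8))) = (-183 + (-42 + 8)/((-6)*(32 + 8)))*(12188 - 1/213) = (-183 - ⅙*(-34)/40)*(2596043/213) = (-183 - ⅙*1/40*(-34))*(2596043/213) = (-183 + 17/120)*(2596043/213) = -21943/120*2596043/213 = -56964971549/25560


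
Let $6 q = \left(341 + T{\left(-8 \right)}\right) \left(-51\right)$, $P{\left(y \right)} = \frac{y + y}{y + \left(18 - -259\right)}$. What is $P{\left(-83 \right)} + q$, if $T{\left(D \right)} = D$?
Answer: $- \frac{549283}{194} \approx -2831.4$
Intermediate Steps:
$P{\left(y \right)} = \frac{2 y}{277 + y}$ ($P{\left(y \right)} = \frac{2 y}{y + \left(18 + 259\right)} = \frac{2 y}{y + 277} = \frac{2 y}{277 + y}$)
$q = - \frac{5661}{2}$ ($q = \frac{\left(341 - 8\right) \left(-51\right)}{6} = \frac{333 \left(-51\right)}{6} = \frac{1}{6} \left(-16983\right) = - \frac{5661}{2} \approx -2830.5$)
$P{\left(-83 \right)} + q = 2 \left(-83\right) \frac{1}{277 - 83} - \frac{5661}{2} = 2 \left(-83\right) \frac{1}{194} - \frac{5661}{2} = - \frac{83}{97} - \frac{5661}{2} = - \frac{549283}{194}$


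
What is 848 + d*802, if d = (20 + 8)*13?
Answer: 292776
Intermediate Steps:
d = 364 (d = 28*13 = 364)
848 + d*802 = 848 + 364*802 = 848 + 291928 = 292776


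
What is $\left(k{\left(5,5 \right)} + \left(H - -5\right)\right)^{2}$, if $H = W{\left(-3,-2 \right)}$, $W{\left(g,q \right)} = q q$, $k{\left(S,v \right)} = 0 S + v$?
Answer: $196$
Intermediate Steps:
$k{\left(S,v \right)} = v$ ($k{\left(S,v \right)} = 0 + v = v$)
$W{\left(g,q \right)} = q^{2}$
$H = 4$ ($H = \left(-2\right)^{2} = 4$)
$\left(k{\left(5,5 \right)} + \left(H - -5\right)\right)^{2} = \left(5 + \left(4 - -5\right)\right)^{2} = \left(5 + \left(4 + 5\right)\right)^{2} = \left(5 + 9\right)^{2} = 14^{2} = 196$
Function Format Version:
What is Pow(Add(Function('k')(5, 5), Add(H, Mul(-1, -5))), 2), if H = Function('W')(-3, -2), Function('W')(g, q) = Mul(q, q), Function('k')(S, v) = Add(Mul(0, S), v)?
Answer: 196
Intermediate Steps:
Function('k')(S, v) = v (Function('k')(S, v) = Add(0, v) = v)
Function('W')(g, q) = Pow(q, 2)
H = 4 (H = Pow(-2, 2) = 4)
Pow(Add(Function('k')(5, 5), Add(H, Mul(-1, -5))), 2) = Pow(Add(5, Add(4, Mul(-1, -5))), 2) = Pow(Add(5, Add(4, 5)), 2) = Pow(Add(5, 9), 2) = Pow(14, 2) = 196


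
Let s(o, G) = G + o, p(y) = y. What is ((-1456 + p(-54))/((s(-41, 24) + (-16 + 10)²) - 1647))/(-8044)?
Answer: -755/6547816 ≈ -0.00011531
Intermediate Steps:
((-1456 + p(-54))/((s(-41, 24) + (-16 + 10)²) - 1647))/(-8044) = ((-1456 - 54)/(((24 - 41) + (-16 + 10)²) - 1647))/(-8044) = -1510/((-17 + (-6)²) - 1647)*(-1/8044) = -1510/((-17 + 36) - 1647)*(-1/8044) = -1510/(19 - 1647)*(-1/8044) = -1510/(-1628)*(-1/8044) = -1510*(-1/1628)*(-1/8044) = (755/814)*(-1/8044) = -755/6547816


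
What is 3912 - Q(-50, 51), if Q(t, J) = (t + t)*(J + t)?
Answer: 4012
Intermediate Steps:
Q(t, J) = 2*t*(J + t) (Q(t, J) = (2*t)*(J + t) = 2*t*(J + t))
3912 - Q(-50, 51) = 3912 - 2*(-50)*(51 - 50) = 3912 - 2*(-50) = 3912 - 1*(-100) = 3912 + 100 = 4012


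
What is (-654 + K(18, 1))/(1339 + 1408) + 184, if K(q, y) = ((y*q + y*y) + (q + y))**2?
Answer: 506238/2747 ≈ 184.29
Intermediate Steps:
K(q, y) = (q + y + y**2 + q*y)**2 (K(q, y) = ((q*y + y**2) + (q + y))**2 = ((y**2 + q*y) + (q + y))**2 = (q + y + y**2 + q*y)**2)
(-654 + K(18, 1))/(1339 + 1408) + 184 = (-654 + (18 + 1 + 1**2 + 18*1)**2)/(1339 + 1408) + 184 = (-654 + (18 + 1 + 1 + 18)**2)/2747 + 184 = (-654 + 38**2)*(1/2747) + 184 = (-654 + 1444)*(1/2747) + 184 = 790*(1/2747) + 184 = 790/2747 + 184 = 506238/2747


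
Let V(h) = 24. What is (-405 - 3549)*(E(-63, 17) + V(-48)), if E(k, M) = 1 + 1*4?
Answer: -114666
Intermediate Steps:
E(k, M) = 5 (E(k, M) = 1 + 4 = 5)
(-405 - 3549)*(E(-63, 17) + V(-48)) = (-405 - 3549)*(5 + 24) = -3954*29 = -114666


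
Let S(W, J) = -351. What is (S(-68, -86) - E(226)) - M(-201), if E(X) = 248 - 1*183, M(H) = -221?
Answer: -195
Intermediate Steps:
E(X) = 65 (E(X) = 248 - 183 = 65)
(S(-68, -86) - E(226)) - M(-201) = (-351 - 1*65) - 1*(-221) = (-351 - 65) + 221 = -416 + 221 = -195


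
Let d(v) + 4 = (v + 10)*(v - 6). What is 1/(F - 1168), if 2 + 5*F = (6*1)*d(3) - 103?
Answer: -5/6203 ≈ -0.00080606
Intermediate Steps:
d(v) = -4 + (-6 + v)*(10 + v) (d(v) = -4 + (v + 10)*(v - 6) = -4 + (10 + v)*(-6 + v) = -4 + (-6 + v)*(10 + v))
F = -363/5 (F = -⅖ + ((6*1)*(-64 + 3² + 4*3) - 103)/5 = -⅖ + (6*(-64 + 9 + 12) - 103)/5 = -⅖ + (6*(-43) - 103)/5 = -⅖ + (-258 - 103)/5 = -⅖ + (⅕)*(-361) = -⅖ - 361/5 = -363/5 ≈ -72.600)
1/(F - 1168) = 1/(-363/5 - 1168) = 1/(-6203/5) = -5/6203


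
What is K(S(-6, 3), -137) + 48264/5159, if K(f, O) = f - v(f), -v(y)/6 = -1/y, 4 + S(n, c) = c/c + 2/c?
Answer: 21211/2211 ≈ 9.5934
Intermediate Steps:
S(n, c) = -3 + 2/c (S(n, c) = -4 + (c/c + 2/c) = -4 + (1 + 2/c) = -3 + 2/c)
v(y) = 6/y (v(y) = -(-6)/y = 6/y)
K(f, O) = f - 6/f
K(S(-6, 3), -137) + 48264/5159 = ((-3 + 2/3) - 6/(-3 + 2/3)) + 48264/5159 = ((-3 + 2*(⅓)) - 6/(-3 + 2*(⅓))) + 48264*(1/5159) = ((-3 + ⅔) - 6/(-3 + ⅔)) + 48264/5159 = (-7/3 - 6/(-7/3)) + 48264/5159 = (-7/3 - 6*(-3/7)) + 48264/5159 = (-7/3 + 18/7) + 48264/5159 = 5/21 + 48264/5159 = 21211/2211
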